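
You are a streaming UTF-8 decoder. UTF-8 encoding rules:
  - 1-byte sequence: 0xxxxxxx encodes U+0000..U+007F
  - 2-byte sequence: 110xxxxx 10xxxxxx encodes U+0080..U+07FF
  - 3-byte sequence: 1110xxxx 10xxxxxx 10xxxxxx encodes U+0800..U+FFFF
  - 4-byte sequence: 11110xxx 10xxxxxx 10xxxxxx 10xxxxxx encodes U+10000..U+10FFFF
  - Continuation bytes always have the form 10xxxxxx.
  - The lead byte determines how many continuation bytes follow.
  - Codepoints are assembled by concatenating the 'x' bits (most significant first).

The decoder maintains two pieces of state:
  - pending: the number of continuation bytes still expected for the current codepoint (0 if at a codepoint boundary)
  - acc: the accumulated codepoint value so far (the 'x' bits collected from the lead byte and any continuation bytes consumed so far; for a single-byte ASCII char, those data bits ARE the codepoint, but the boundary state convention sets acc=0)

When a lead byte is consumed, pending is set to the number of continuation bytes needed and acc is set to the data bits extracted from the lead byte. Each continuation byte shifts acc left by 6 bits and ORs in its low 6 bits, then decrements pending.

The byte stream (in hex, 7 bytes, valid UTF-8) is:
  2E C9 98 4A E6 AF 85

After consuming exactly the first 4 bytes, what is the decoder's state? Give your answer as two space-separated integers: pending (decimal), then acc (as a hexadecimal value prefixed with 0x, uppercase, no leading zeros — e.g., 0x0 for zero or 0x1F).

Byte[0]=2E: 1-byte. pending=0, acc=0x0
Byte[1]=C9: 2-byte lead. pending=1, acc=0x9
Byte[2]=98: continuation. acc=(acc<<6)|0x18=0x258, pending=0
Byte[3]=4A: 1-byte. pending=0, acc=0x0

Answer: 0 0x0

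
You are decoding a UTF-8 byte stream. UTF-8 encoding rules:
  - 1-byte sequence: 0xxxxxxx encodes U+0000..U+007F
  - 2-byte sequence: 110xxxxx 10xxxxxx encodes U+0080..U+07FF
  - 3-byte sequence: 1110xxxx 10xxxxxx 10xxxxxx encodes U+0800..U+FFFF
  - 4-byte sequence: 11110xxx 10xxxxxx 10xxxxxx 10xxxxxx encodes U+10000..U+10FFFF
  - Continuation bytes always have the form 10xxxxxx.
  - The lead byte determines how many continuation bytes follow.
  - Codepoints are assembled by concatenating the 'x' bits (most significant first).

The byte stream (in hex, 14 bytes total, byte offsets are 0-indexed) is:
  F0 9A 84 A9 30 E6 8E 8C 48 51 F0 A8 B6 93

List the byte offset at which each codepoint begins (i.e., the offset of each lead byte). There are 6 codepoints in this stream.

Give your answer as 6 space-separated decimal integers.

Answer: 0 4 5 8 9 10

Derivation:
Byte[0]=F0: 4-byte lead, need 3 cont bytes. acc=0x0
Byte[1]=9A: continuation. acc=(acc<<6)|0x1A=0x1A
Byte[2]=84: continuation. acc=(acc<<6)|0x04=0x684
Byte[3]=A9: continuation. acc=(acc<<6)|0x29=0x1A129
Completed: cp=U+1A129 (starts at byte 0)
Byte[4]=30: 1-byte ASCII. cp=U+0030
Byte[5]=E6: 3-byte lead, need 2 cont bytes. acc=0x6
Byte[6]=8E: continuation. acc=(acc<<6)|0x0E=0x18E
Byte[7]=8C: continuation. acc=(acc<<6)|0x0C=0x638C
Completed: cp=U+638C (starts at byte 5)
Byte[8]=48: 1-byte ASCII. cp=U+0048
Byte[9]=51: 1-byte ASCII. cp=U+0051
Byte[10]=F0: 4-byte lead, need 3 cont bytes. acc=0x0
Byte[11]=A8: continuation. acc=(acc<<6)|0x28=0x28
Byte[12]=B6: continuation. acc=(acc<<6)|0x36=0xA36
Byte[13]=93: continuation. acc=(acc<<6)|0x13=0x28D93
Completed: cp=U+28D93 (starts at byte 10)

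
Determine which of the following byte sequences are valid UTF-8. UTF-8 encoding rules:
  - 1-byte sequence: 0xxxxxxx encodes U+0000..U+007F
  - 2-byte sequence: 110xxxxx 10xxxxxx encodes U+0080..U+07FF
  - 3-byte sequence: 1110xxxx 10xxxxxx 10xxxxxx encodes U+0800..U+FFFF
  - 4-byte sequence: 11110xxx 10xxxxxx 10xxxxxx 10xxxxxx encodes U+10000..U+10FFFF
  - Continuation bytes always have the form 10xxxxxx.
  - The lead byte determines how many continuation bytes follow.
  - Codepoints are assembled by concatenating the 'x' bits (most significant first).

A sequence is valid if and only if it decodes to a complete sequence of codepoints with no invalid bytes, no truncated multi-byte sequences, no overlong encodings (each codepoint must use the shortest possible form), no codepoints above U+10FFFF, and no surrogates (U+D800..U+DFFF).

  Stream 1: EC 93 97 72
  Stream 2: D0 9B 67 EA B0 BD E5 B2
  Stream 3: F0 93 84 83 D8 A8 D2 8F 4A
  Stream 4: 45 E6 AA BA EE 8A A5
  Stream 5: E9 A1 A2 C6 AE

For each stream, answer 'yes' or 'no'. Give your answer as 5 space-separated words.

Stream 1: decodes cleanly. VALID
Stream 2: error at byte offset 8. INVALID
Stream 3: decodes cleanly. VALID
Stream 4: decodes cleanly. VALID
Stream 5: decodes cleanly. VALID

Answer: yes no yes yes yes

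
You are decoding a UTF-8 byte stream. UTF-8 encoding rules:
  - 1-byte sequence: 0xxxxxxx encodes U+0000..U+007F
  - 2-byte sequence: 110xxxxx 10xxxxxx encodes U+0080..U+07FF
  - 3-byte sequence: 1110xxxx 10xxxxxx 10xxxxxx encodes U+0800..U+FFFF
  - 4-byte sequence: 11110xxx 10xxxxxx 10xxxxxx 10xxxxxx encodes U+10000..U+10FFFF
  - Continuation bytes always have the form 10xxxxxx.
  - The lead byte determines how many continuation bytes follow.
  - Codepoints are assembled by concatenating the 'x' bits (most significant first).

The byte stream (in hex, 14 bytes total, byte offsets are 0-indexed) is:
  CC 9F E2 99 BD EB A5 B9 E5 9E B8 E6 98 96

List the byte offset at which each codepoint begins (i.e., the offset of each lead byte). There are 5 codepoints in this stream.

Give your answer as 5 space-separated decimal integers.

Answer: 0 2 5 8 11

Derivation:
Byte[0]=CC: 2-byte lead, need 1 cont bytes. acc=0xC
Byte[1]=9F: continuation. acc=(acc<<6)|0x1F=0x31F
Completed: cp=U+031F (starts at byte 0)
Byte[2]=E2: 3-byte lead, need 2 cont bytes. acc=0x2
Byte[3]=99: continuation. acc=(acc<<6)|0x19=0x99
Byte[4]=BD: continuation. acc=(acc<<6)|0x3D=0x267D
Completed: cp=U+267D (starts at byte 2)
Byte[5]=EB: 3-byte lead, need 2 cont bytes. acc=0xB
Byte[6]=A5: continuation. acc=(acc<<6)|0x25=0x2E5
Byte[7]=B9: continuation. acc=(acc<<6)|0x39=0xB979
Completed: cp=U+B979 (starts at byte 5)
Byte[8]=E5: 3-byte lead, need 2 cont bytes. acc=0x5
Byte[9]=9E: continuation. acc=(acc<<6)|0x1E=0x15E
Byte[10]=B8: continuation. acc=(acc<<6)|0x38=0x57B8
Completed: cp=U+57B8 (starts at byte 8)
Byte[11]=E6: 3-byte lead, need 2 cont bytes. acc=0x6
Byte[12]=98: continuation. acc=(acc<<6)|0x18=0x198
Byte[13]=96: continuation. acc=(acc<<6)|0x16=0x6616
Completed: cp=U+6616 (starts at byte 11)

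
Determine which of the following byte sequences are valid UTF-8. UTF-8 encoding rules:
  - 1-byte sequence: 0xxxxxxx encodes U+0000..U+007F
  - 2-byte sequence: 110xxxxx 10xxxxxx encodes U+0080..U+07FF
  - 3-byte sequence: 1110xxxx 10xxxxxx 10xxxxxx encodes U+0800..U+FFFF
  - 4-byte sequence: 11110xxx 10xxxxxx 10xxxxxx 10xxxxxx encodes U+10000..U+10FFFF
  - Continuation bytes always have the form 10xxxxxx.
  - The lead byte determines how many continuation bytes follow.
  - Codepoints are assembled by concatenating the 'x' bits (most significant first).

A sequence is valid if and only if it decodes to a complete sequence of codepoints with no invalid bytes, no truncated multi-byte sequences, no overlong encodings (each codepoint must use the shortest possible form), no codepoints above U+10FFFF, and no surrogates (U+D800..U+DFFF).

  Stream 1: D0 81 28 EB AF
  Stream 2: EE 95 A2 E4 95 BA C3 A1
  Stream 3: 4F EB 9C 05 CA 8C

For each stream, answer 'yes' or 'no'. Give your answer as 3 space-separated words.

Answer: no yes no

Derivation:
Stream 1: error at byte offset 5. INVALID
Stream 2: decodes cleanly. VALID
Stream 3: error at byte offset 3. INVALID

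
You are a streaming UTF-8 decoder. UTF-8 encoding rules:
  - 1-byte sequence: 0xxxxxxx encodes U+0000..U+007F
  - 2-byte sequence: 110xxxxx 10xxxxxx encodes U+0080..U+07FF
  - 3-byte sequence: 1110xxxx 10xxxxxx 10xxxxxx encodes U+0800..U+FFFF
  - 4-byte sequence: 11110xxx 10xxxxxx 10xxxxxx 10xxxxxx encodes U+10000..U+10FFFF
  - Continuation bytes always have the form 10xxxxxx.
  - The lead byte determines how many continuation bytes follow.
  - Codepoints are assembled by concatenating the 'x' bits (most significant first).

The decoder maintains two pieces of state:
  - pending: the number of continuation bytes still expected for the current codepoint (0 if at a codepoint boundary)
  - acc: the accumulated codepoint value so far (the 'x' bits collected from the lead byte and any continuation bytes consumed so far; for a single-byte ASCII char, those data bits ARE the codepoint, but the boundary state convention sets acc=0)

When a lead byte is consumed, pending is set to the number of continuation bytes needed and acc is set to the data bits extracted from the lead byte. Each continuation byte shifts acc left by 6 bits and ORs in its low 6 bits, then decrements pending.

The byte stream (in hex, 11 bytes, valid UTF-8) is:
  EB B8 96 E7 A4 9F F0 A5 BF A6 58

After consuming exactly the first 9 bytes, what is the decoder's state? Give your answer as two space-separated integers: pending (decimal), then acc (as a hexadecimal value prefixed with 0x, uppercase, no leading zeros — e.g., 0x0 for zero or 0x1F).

Answer: 1 0x97F

Derivation:
Byte[0]=EB: 3-byte lead. pending=2, acc=0xB
Byte[1]=B8: continuation. acc=(acc<<6)|0x38=0x2F8, pending=1
Byte[2]=96: continuation. acc=(acc<<6)|0x16=0xBE16, pending=0
Byte[3]=E7: 3-byte lead. pending=2, acc=0x7
Byte[4]=A4: continuation. acc=(acc<<6)|0x24=0x1E4, pending=1
Byte[5]=9F: continuation. acc=(acc<<6)|0x1F=0x791F, pending=0
Byte[6]=F0: 4-byte lead. pending=3, acc=0x0
Byte[7]=A5: continuation. acc=(acc<<6)|0x25=0x25, pending=2
Byte[8]=BF: continuation. acc=(acc<<6)|0x3F=0x97F, pending=1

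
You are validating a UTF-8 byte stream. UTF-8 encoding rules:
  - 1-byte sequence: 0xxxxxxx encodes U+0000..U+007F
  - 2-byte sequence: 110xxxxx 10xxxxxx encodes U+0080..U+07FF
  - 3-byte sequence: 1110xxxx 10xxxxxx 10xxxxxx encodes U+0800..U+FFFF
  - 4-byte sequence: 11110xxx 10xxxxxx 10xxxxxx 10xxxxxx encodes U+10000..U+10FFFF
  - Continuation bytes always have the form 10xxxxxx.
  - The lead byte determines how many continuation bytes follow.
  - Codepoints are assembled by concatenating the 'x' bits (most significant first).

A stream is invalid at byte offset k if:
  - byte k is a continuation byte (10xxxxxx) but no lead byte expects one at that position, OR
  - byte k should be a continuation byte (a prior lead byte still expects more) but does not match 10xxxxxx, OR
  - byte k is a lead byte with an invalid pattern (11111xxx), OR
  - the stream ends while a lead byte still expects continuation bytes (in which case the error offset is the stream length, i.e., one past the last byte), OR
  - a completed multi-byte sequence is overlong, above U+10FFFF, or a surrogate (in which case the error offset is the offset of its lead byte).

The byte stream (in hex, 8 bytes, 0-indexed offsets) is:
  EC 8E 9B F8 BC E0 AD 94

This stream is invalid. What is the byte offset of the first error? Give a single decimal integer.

Byte[0]=EC: 3-byte lead, need 2 cont bytes. acc=0xC
Byte[1]=8E: continuation. acc=(acc<<6)|0x0E=0x30E
Byte[2]=9B: continuation. acc=(acc<<6)|0x1B=0xC39B
Completed: cp=U+C39B (starts at byte 0)
Byte[3]=F8: INVALID lead byte (not 0xxx/110x/1110/11110)

Answer: 3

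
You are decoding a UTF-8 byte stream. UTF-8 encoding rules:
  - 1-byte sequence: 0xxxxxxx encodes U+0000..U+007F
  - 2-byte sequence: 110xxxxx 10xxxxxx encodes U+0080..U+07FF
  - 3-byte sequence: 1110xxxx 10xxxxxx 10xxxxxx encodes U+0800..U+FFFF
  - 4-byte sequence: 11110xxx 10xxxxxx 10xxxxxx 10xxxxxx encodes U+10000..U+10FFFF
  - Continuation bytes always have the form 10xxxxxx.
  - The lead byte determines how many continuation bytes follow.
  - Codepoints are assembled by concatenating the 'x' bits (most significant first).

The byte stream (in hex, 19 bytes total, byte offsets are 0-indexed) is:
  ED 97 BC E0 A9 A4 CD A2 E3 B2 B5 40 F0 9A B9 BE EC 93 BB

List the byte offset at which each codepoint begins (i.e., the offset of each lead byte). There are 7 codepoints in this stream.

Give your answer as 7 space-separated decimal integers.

Byte[0]=ED: 3-byte lead, need 2 cont bytes. acc=0xD
Byte[1]=97: continuation. acc=(acc<<6)|0x17=0x357
Byte[2]=BC: continuation. acc=(acc<<6)|0x3C=0xD5FC
Completed: cp=U+D5FC (starts at byte 0)
Byte[3]=E0: 3-byte lead, need 2 cont bytes. acc=0x0
Byte[4]=A9: continuation. acc=(acc<<6)|0x29=0x29
Byte[5]=A4: continuation. acc=(acc<<6)|0x24=0xA64
Completed: cp=U+0A64 (starts at byte 3)
Byte[6]=CD: 2-byte lead, need 1 cont bytes. acc=0xD
Byte[7]=A2: continuation. acc=(acc<<6)|0x22=0x362
Completed: cp=U+0362 (starts at byte 6)
Byte[8]=E3: 3-byte lead, need 2 cont bytes. acc=0x3
Byte[9]=B2: continuation. acc=(acc<<6)|0x32=0xF2
Byte[10]=B5: continuation. acc=(acc<<6)|0x35=0x3CB5
Completed: cp=U+3CB5 (starts at byte 8)
Byte[11]=40: 1-byte ASCII. cp=U+0040
Byte[12]=F0: 4-byte lead, need 3 cont bytes. acc=0x0
Byte[13]=9A: continuation. acc=(acc<<6)|0x1A=0x1A
Byte[14]=B9: continuation. acc=(acc<<6)|0x39=0x6B9
Byte[15]=BE: continuation. acc=(acc<<6)|0x3E=0x1AE7E
Completed: cp=U+1AE7E (starts at byte 12)
Byte[16]=EC: 3-byte lead, need 2 cont bytes. acc=0xC
Byte[17]=93: continuation. acc=(acc<<6)|0x13=0x313
Byte[18]=BB: continuation. acc=(acc<<6)|0x3B=0xC4FB
Completed: cp=U+C4FB (starts at byte 16)

Answer: 0 3 6 8 11 12 16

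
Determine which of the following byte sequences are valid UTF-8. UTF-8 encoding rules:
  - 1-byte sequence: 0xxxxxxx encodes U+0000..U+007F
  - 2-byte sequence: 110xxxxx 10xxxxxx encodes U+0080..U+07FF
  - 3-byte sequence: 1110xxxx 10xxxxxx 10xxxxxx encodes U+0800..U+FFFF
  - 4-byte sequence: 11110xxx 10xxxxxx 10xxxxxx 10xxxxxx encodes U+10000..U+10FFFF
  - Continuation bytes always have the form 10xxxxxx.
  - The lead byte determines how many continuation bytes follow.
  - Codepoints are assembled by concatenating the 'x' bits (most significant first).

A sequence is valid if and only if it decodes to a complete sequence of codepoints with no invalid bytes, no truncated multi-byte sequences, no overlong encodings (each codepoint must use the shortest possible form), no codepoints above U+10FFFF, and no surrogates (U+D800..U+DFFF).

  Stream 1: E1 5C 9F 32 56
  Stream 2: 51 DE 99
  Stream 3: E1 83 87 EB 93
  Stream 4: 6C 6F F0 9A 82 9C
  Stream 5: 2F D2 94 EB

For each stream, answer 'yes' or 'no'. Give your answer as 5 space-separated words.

Stream 1: error at byte offset 1. INVALID
Stream 2: decodes cleanly. VALID
Stream 3: error at byte offset 5. INVALID
Stream 4: decodes cleanly. VALID
Stream 5: error at byte offset 4. INVALID

Answer: no yes no yes no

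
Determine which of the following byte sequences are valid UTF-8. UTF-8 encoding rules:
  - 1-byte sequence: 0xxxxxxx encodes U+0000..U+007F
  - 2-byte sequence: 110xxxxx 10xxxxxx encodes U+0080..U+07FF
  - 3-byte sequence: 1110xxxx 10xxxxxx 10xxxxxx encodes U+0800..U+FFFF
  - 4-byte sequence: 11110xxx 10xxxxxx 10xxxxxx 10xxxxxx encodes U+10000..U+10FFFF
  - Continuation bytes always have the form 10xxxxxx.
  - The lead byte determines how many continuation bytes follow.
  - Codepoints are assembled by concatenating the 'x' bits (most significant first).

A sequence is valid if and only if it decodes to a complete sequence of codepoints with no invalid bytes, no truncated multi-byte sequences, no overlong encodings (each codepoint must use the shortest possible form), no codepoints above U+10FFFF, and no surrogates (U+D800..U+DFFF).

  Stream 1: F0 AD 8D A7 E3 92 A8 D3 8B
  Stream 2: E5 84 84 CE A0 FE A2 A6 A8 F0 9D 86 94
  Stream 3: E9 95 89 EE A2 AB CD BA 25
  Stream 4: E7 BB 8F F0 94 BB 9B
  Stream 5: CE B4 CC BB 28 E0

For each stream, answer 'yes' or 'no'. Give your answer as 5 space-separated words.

Answer: yes no yes yes no

Derivation:
Stream 1: decodes cleanly. VALID
Stream 2: error at byte offset 5. INVALID
Stream 3: decodes cleanly. VALID
Stream 4: decodes cleanly. VALID
Stream 5: error at byte offset 6. INVALID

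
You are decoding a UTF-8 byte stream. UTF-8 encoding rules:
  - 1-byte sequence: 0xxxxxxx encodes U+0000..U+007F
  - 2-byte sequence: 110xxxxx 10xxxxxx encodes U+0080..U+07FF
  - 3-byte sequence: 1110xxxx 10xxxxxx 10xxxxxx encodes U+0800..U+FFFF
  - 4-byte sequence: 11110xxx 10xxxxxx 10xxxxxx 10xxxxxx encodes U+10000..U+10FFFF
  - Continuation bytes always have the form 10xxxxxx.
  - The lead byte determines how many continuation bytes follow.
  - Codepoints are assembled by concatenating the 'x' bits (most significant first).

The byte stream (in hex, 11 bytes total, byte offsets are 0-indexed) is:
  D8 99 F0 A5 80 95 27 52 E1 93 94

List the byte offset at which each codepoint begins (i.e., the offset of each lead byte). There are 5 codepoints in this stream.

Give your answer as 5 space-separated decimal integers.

Byte[0]=D8: 2-byte lead, need 1 cont bytes. acc=0x18
Byte[1]=99: continuation. acc=(acc<<6)|0x19=0x619
Completed: cp=U+0619 (starts at byte 0)
Byte[2]=F0: 4-byte lead, need 3 cont bytes. acc=0x0
Byte[3]=A5: continuation. acc=(acc<<6)|0x25=0x25
Byte[4]=80: continuation. acc=(acc<<6)|0x00=0x940
Byte[5]=95: continuation. acc=(acc<<6)|0x15=0x25015
Completed: cp=U+25015 (starts at byte 2)
Byte[6]=27: 1-byte ASCII. cp=U+0027
Byte[7]=52: 1-byte ASCII. cp=U+0052
Byte[8]=E1: 3-byte lead, need 2 cont bytes. acc=0x1
Byte[9]=93: continuation. acc=(acc<<6)|0x13=0x53
Byte[10]=94: continuation. acc=(acc<<6)|0x14=0x14D4
Completed: cp=U+14D4 (starts at byte 8)

Answer: 0 2 6 7 8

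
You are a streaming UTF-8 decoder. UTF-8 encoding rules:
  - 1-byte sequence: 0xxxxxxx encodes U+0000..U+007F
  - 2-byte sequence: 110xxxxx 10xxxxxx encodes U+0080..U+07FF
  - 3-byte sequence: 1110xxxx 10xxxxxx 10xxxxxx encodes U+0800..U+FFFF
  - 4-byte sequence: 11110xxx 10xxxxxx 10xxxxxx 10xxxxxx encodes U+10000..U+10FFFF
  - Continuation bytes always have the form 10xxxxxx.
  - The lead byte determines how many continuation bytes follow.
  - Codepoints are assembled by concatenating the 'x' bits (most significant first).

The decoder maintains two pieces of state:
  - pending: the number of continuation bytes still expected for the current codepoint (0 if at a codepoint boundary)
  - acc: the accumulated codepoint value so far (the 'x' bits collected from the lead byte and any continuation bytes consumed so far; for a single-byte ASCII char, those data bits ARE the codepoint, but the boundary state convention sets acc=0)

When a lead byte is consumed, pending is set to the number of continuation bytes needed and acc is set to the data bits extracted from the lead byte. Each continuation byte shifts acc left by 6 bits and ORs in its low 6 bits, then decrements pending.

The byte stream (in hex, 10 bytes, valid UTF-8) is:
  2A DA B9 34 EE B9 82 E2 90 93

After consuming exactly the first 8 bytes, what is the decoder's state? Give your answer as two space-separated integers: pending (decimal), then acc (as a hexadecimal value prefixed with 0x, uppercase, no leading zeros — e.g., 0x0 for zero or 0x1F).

Answer: 2 0x2

Derivation:
Byte[0]=2A: 1-byte. pending=0, acc=0x0
Byte[1]=DA: 2-byte lead. pending=1, acc=0x1A
Byte[2]=B9: continuation. acc=(acc<<6)|0x39=0x6B9, pending=0
Byte[3]=34: 1-byte. pending=0, acc=0x0
Byte[4]=EE: 3-byte lead. pending=2, acc=0xE
Byte[5]=B9: continuation. acc=(acc<<6)|0x39=0x3B9, pending=1
Byte[6]=82: continuation. acc=(acc<<6)|0x02=0xEE42, pending=0
Byte[7]=E2: 3-byte lead. pending=2, acc=0x2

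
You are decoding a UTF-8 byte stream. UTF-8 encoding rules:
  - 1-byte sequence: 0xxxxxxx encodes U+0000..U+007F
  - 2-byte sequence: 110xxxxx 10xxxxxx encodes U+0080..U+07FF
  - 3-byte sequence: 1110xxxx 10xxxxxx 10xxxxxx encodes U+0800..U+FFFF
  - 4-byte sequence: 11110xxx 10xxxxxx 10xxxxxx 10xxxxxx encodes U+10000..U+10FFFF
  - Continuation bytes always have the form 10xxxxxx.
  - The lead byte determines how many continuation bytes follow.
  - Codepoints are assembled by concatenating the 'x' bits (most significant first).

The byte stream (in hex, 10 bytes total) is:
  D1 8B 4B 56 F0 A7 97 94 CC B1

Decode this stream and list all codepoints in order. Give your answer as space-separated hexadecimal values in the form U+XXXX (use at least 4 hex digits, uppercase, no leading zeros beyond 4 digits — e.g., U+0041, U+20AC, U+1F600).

Answer: U+044B U+004B U+0056 U+275D4 U+0331

Derivation:
Byte[0]=D1: 2-byte lead, need 1 cont bytes. acc=0x11
Byte[1]=8B: continuation. acc=(acc<<6)|0x0B=0x44B
Completed: cp=U+044B (starts at byte 0)
Byte[2]=4B: 1-byte ASCII. cp=U+004B
Byte[3]=56: 1-byte ASCII. cp=U+0056
Byte[4]=F0: 4-byte lead, need 3 cont bytes. acc=0x0
Byte[5]=A7: continuation. acc=(acc<<6)|0x27=0x27
Byte[6]=97: continuation. acc=(acc<<6)|0x17=0x9D7
Byte[7]=94: continuation. acc=(acc<<6)|0x14=0x275D4
Completed: cp=U+275D4 (starts at byte 4)
Byte[8]=CC: 2-byte lead, need 1 cont bytes. acc=0xC
Byte[9]=B1: continuation. acc=(acc<<6)|0x31=0x331
Completed: cp=U+0331 (starts at byte 8)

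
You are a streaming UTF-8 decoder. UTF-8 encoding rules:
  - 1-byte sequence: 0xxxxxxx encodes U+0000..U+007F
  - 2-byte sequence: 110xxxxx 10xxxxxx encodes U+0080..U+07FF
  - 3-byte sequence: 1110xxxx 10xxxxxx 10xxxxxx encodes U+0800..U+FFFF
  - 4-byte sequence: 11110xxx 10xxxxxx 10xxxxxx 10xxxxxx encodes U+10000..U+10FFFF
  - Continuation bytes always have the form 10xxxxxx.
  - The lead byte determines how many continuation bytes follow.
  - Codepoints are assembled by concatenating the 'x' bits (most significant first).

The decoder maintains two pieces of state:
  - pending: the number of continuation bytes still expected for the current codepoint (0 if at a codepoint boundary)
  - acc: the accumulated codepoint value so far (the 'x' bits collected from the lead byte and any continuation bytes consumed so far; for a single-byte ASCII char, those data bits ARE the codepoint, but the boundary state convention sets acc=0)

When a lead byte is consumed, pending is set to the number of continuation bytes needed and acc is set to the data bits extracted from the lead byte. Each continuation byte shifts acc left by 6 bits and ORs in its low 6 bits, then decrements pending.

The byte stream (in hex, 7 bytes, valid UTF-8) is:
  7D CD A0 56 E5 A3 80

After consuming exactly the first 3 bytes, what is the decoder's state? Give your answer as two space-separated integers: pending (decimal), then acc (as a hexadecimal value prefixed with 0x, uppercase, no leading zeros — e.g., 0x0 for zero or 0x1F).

Answer: 0 0x360

Derivation:
Byte[0]=7D: 1-byte. pending=0, acc=0x0
Byte[1]=CD: 2-byte lead. pending=1, acc=0xD
Byte[2]=A0: continuation. acc=(acc<<6)|0x20=0x360, pending=0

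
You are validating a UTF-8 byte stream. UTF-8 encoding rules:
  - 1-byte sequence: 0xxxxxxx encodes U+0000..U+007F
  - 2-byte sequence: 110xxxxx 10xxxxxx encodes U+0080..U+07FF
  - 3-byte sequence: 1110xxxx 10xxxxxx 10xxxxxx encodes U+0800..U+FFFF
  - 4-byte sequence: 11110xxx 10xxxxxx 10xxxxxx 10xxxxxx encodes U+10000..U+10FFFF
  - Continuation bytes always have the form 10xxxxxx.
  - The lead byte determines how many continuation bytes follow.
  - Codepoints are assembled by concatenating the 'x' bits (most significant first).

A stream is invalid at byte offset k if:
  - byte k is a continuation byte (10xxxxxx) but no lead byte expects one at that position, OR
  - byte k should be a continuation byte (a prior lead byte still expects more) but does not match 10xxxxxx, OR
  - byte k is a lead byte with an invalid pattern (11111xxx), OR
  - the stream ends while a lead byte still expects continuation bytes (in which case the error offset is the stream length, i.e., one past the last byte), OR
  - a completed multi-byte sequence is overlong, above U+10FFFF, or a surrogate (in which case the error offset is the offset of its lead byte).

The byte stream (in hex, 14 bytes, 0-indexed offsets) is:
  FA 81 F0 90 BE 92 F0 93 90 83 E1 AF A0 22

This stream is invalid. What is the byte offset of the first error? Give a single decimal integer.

Answer: 0

Derivation:
Byte[0]=FA: INVALID lead byte (not 0xxx/110x/1110/11110)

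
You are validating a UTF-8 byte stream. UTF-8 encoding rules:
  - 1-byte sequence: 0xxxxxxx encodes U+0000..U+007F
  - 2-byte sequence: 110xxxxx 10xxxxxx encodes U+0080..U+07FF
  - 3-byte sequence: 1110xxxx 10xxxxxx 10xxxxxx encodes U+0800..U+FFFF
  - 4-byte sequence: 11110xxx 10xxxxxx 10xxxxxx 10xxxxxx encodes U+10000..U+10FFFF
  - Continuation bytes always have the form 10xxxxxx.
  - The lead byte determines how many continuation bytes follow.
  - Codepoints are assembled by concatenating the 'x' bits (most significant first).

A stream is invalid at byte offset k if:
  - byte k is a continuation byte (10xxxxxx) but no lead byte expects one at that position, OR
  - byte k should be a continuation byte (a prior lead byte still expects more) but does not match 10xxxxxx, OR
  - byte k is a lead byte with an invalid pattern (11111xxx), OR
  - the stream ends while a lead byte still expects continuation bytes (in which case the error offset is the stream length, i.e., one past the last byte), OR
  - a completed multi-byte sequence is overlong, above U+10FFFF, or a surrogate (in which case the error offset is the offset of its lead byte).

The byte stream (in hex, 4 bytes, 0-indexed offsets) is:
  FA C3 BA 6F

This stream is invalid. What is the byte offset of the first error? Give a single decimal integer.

Byte[0]=FA: INVALID lead byte (not 0xxx/110x/1110/11110)

Answer: 0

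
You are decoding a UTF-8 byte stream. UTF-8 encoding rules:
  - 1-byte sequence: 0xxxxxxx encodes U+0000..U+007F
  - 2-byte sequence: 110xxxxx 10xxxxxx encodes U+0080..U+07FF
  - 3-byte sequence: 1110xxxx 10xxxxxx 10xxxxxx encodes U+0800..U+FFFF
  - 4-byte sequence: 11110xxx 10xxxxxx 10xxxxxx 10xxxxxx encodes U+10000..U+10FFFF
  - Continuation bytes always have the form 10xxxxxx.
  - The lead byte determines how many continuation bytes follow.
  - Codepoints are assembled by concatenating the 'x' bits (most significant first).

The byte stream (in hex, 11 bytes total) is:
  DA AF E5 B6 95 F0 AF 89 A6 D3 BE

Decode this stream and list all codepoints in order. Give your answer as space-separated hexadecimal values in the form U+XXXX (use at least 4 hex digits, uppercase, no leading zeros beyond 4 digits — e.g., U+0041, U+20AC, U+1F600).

Byte[0]=DA: 2-byte lead, need 1 cont bytes. acc=0x1A
Byte[1]=AF: continuation. acc=(acc<<6)|0x2F=0x6AF
Completed: cp=U+06AF (starts at byte 0)
Byte[2]=E5: 3-byte lead, need 2 cont bytes. acc=0x5
Byte[3]=B6: continuation. acc=(acc<<6)|0x36=0x176
Byte[4]=95: continuation. acc=(acc<<6)|0x15=0x5D95
Completed: cp=U+5D95 (starts at byte 2)
Byte[5]=F0: 4-byte lead, need 3 cont bytes. acc=0x0
Byte[6]=AF: continuation. acc=(acc<<6)|0x2F=0x2F
Byte[7]=89: continuation. acc=(acc<<6)|0x09=0xBC9
Byte[8]=A6: continuation. acc=(acc<<6)|0x26=0x2F266
Completed: cp=U+2F266 (starts at byte 5)
Byte[9]=D3: 2-byte lead, need 1 cont bytes. acc=0x13
Byte[10]=BE: continuation. acc=(acc<<6)|0x3E=0x4FE
Completed: cp=U+04FE (starts at byte 9)

Answer: U+06AF U+5D95 U+2F266 U+04FE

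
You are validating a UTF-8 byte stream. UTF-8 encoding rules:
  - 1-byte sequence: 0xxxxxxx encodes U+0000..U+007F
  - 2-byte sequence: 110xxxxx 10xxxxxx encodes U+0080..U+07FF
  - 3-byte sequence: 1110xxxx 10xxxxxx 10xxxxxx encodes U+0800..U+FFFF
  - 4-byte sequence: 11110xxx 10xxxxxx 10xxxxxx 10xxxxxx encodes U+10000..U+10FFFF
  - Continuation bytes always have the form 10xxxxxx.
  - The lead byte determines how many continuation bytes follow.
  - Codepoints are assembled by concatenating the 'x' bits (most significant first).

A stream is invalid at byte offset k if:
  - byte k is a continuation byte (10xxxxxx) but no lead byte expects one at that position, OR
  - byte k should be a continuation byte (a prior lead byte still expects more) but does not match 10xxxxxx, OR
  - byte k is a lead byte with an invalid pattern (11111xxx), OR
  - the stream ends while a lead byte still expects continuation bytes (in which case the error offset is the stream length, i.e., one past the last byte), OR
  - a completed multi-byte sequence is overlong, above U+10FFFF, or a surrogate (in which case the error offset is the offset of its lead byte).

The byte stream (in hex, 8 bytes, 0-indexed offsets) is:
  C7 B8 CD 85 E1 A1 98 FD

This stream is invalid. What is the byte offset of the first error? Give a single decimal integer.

Byte[0]=C7: 2-byte lead, need 1 cont bytes. acc=0x7
Byte[1]=B8: continuation. acc=(acc<<6)|0x38=0x1F8
Completed: cp=U+01F8 (starts at byte 0)
Byte[2]=CD: 2-byte lead, need 1 cont bytes. acc=0xD
Byte[3]=85: continuation. acc=(acc<<6)|0x05=0x345
Completed: cp=U+0345 (starts at byte 2)
Byte[4]=E1: 3-byte lead, need 2 cont bytes. acc=0x1
Byte[5]=A1: continuation. acc=(acc<<6)|0x21=0x61
Byte[6]=98: continuation. acc=(acc<<6)|0x18=0x1858
Completed: cp=U+1858 (starts at byte 4)
Byte[7]=FD: INVALID lead byte (not 0xxx/110x/1110/11110)

Answer: 7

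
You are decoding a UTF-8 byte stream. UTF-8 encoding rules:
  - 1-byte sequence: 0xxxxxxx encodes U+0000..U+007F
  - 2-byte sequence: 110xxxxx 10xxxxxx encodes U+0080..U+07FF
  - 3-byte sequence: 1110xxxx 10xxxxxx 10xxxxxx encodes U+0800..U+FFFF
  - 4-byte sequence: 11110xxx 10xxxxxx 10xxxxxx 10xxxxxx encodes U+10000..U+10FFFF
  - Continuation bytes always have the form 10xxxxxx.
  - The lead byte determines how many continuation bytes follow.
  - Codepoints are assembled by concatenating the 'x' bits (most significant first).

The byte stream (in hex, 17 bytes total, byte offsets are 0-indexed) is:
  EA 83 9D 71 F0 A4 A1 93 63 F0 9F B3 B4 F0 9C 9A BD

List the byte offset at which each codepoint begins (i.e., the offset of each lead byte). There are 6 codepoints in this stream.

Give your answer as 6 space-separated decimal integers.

Byte[0]=EA: 3-byte lead, need 2 cont bytes. acc=0xA
Byte[1]=83: continuation. acc=(acc<<6)|0x03=0x283
Byte[2]=9D: continuation. acc=(acc<<6)|0x1D=0xA0DD
Completed: cp=U+A0DD (starts at byte 0)
Byte[3]=71: 1-byte ASCII. cp=U+0071
Byte[4]=F0: 4-byte lead, need 3 cont bytes. acc=0x0
Byte[5]=A4: continuation. acc=(acc<<6)|0x24=0x24
Byte[6]=A1: continuation. acc=(acc<<6)|0x21=0x921
Byte[7]=93: continuation. acc=(acc<<6)|0x13=0x24853
Completed: cp=U+24853 (starts at byte 4)
Byte[8]=63: 1-byte ASCII. cp=U+0063
Byte[9]=F0: 4-byte lead, need 3 cont bytes. acc=0x0
Byte[10]=9F: continuation. acc=(acc<<6)|0x1F=0x1F
Byte[11]=B3: continuation. acc=(acc<<6)|0x33=0x7F3
Byte[12]=B4: continuation. acc=(acc<<6)|0x34=0x1FCF4
Completed: cp=U+1FCF4 (starts at byte 9)
Byte[13]=F0: 4-byte lead, need 3 cont bytes. acc=0x0
Byte[14]=9C: continuation. acc=(acc<<6)|0x1C=0x1C
Byte[15]=9A: continuation. acc=(acc<<6)|0x1A=0x71A
Byte[16]=BD: continuation. acc=(acc<<6)|0x3D=0x1C6BD
Completed: cp=U+1C6BD (starts at byte 13)

Answer: 0 3 4 8 9 13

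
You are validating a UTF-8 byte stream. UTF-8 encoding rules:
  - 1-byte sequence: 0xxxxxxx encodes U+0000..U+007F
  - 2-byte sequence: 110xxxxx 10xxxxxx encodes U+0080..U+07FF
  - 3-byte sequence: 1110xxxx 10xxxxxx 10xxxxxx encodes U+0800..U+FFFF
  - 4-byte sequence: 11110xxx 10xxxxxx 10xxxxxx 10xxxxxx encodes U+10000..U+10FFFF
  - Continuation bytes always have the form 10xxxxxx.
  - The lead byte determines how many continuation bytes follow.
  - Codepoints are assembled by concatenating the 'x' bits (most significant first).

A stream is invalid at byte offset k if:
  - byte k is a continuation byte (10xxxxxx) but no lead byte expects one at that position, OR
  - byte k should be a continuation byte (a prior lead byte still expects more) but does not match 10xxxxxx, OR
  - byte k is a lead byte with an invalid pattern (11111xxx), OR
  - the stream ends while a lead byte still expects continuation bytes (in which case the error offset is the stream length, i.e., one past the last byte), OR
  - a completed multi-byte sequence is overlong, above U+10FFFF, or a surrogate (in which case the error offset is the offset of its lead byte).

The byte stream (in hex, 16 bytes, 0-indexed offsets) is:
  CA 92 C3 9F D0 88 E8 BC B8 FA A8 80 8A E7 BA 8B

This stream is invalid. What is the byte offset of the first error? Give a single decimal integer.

Answer: 9

Derivation:
Byte[0]=CA: 2-byte lead, need 1 cont bytes. acc=0xA
Byte[1]=92: continuation. acc=(acc<<6)|0x12=0x292
Completed: cp=U+0292 (starts at byte 0)
Byte[2]=C3: 2-byte lead, need 1 cont bytes. acc=0x3
Byte[3]=9F: continuation. acc=(acc<<6)|0x1F=0xDF
Completed: cp=U+00DF (starts at byte 2)
Byte[4]=D0: 2-byte lead, need 1 cont bytes. acc=0x10
Byte[5]=88: continuation. acc=(acc<<6)|0x08=0x408
Completed: cp=U+0408 (starts at byte 4)
Byte[6]=E8: 3-byte lead, need 2 cont bytes. acc=0x8
Byte[7]=BC: continuation. acc=(acc<<6)|0x3C=0x23C
Byte[8]=B8: continuation. acc=(acc<<6)|0x38=0x8F38
Completed: cp=U+8F38 (starts at byte 6)
Byte[9]=FA: INVALID lead byte (not 0xxx/110x/1110/11110)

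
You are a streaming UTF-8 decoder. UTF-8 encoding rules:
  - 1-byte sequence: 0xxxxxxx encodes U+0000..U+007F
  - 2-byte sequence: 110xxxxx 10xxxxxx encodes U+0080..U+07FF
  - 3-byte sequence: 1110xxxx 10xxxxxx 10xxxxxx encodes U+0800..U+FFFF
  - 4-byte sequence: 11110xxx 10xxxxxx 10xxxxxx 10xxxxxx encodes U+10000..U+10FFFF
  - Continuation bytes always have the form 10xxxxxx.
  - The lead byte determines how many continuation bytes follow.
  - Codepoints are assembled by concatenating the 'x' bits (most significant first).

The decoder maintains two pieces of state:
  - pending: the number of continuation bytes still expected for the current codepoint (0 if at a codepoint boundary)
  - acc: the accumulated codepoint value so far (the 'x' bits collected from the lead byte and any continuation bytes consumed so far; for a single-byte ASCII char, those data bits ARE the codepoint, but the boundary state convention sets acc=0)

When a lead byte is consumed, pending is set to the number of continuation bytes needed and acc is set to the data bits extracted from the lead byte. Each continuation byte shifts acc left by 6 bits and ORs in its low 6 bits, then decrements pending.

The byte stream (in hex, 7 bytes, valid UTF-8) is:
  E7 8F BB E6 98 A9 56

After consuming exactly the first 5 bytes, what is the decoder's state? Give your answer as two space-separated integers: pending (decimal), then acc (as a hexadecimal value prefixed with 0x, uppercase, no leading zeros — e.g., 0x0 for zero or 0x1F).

Answer: 1 0x198

Derivation:
Byte[0]=E7: 3-byte lead. pending=2, acc=0x7
Byte[1]=8F: continuation. acc=(acc<<6)|0x0F=0x1CF, pending=1
Byte[2]=BB: continuation. acc=(acc<<6)|0x3B=0x73FB, pending=0
Byte[3]=E6: 3-byte lead. pending=2, acc=0x6
Byte[4]=98: continuation. acc=(acc<<6)|0x18=0x198, pending=1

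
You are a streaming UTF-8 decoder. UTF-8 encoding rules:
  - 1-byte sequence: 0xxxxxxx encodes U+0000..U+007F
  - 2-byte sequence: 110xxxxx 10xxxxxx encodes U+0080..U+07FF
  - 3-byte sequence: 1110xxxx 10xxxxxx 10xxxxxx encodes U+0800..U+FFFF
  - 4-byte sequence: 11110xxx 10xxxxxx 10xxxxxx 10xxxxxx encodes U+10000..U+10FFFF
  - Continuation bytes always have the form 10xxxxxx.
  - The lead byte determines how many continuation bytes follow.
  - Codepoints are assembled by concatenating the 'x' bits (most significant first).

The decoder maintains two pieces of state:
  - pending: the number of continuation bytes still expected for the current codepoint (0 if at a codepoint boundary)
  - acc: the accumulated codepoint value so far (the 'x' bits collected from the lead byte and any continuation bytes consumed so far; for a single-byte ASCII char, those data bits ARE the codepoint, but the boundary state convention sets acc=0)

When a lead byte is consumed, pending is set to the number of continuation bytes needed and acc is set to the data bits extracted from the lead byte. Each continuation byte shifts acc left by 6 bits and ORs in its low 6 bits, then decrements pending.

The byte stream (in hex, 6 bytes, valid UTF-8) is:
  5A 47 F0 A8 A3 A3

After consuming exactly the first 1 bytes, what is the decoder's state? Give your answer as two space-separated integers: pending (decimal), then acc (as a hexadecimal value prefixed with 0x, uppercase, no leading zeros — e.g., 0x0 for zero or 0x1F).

Answer: 0 0x0

Derivation:
Byte[0]=5A: 1-byte. pending=0, acc=0x0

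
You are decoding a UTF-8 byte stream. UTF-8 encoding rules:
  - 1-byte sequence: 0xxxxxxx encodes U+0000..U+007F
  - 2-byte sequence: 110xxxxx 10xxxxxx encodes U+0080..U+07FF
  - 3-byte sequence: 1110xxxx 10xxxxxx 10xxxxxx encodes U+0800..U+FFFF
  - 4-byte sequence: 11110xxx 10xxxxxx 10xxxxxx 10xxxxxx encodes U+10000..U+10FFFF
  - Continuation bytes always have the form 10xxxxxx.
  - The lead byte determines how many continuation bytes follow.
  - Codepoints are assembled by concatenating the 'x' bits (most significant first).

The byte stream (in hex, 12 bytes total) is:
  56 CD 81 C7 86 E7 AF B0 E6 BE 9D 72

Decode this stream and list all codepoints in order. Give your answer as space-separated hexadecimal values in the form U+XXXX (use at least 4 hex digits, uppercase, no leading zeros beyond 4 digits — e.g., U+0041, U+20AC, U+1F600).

Answer: U+0056 U+0341 U+01C6 U+7BF0 U+6F9D U+0072

Derivation:
Byte[0]=56: 1-byte ASCII. cp=U+0056
Byte[1]=CD: 2-byte lead, need 1 cont bytes. acc=0xD
Byte[2]=81: continuation. acc=(acc<<6)|0x01=0x341
Completed: cp=U+0341 (starts at byte 1)
Byte[3]=C7: 2-byte lead, need 1 cont bytes. acc=0x7
Byte[4]=86: continuation. acc=(acc<<6)|0x06=0x1C6
Completed: cp=U+01C6 (starts at byte 3)
Byte[5]=E7: 3-byte lead, need 2 cont bytes. acc=0x7
Byte[6]=AF: continuation. acc=(acc<<6)|0x2F=0x1EF
Byte[7]=B0: continuation. acc=(acc<<6)|0x30=0x7BF0
Completed: cp=U+7BF0 (starts at byte 5)
Byte[8]=E6: 3-byte lead, need 2 cont bytes. acc=0x6
Byte[9]=BE: continuation. acc=(acc<<6)|0x3E=0x1BE
Byte[10]=9D: continuation. acc=(acc<<6)|0x1D=0x6F9D
Completed: cp=U+6F9D (starts at byte 8)
Byte[11]=72: 1-byte ASCII. cp=U+0072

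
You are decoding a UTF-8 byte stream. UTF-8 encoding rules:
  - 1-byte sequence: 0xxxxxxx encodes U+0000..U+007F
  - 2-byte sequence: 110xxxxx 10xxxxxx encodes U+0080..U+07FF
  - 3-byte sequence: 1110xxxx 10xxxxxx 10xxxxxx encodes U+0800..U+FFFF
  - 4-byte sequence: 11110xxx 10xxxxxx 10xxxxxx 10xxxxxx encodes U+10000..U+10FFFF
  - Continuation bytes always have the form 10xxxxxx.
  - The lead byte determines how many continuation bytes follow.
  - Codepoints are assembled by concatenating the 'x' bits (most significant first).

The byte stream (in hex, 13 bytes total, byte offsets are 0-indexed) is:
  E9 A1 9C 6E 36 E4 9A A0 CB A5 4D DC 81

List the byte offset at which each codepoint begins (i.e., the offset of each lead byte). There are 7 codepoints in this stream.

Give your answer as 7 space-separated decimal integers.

Byte[0]=E9: 3-byte lead, need 2 cont bytes. acc=0x9
Byte[1]=A1: continuation. acc=(acc<<6)|0x21=0x261
Byte[2]=9C: continuation. acc=(acc<<6)|0x1C=0x985C
Completed: cp=U+985C (starts at byte 0)
Byte[3]=6E: 1-byte ASCII. cp=U+006E
Byte[4]=36: 1-byte ASCII. cp=U+0036
Byte[5]=E4: 3-byte lead, need 2 cont bytes. acc=0x4
Byte[6]=9A: continuation. acc=(acc<<6)|0x1A=0x11A
Byte[7]=A0: continuation. acc=(acc<<6)|0x20=0x46A0
Completed: cp=U+46A0 (starts at byte 5)
Byte[8]=CB: 2-byte lead, need 1 cont bytes. acc=0xB
Byte[9]=A5: continuation. acc=(acc<<6)|0x25=0x2E5
Completed: cp=U+02E5 (starts at byte 8)
Byte[10]=4D: 1-byte ASCII. cp=U+004D
Byte[11]=DC: 2-byte lead, need 1 cont bytes. acc=0x1C
Byte[12]=81: continuation. acc=(acc<<6)|0x01=0x701
Completed: cp=U+0701 (starts at byte 11)

Answer: 0 3 4 5 8 10 11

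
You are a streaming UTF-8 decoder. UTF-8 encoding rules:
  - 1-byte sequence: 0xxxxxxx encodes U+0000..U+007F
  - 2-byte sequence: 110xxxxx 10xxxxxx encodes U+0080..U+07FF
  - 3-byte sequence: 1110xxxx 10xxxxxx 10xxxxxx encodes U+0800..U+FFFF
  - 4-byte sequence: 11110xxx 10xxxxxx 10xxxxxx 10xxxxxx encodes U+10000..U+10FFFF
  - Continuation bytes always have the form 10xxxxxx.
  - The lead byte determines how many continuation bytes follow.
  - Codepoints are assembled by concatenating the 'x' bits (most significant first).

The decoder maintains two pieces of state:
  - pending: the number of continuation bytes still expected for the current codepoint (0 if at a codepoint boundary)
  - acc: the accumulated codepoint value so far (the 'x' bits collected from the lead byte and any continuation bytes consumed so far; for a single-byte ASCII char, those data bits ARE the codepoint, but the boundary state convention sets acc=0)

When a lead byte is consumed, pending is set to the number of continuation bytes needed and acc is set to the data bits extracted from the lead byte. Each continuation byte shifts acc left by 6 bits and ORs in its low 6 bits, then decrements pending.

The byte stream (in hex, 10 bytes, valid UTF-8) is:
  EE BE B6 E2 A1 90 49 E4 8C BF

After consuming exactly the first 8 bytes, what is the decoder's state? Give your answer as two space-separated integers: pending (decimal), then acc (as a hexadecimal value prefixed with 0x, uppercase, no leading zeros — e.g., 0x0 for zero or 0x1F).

Answer: 2 0x4

Derivation:
Byte[0]=EE: 3-byte lead. pending=2, acc=0xE
Byte[1]=BE: continuation. acc=(acc<<6)|0x3E=0x3BE, pending=1
Byte[2]=B6: continuation. acc=(acc<<6)|0x36=0xEFB6, pending=0
Byte[3]=E2: 3-byte lead. pending=2, acc=0x2
Byte[4]=A1: continuation. acc=(acc<<6)|0x21=0xA1, pending=1
Byte[5]=90: continuation. acc=(acc<<6)|0x10=0x2850, pending=0
Byte[6]=49: 1-byte. pending=0, acc=0x0
Byte[7]=E4: 3-byte lead. pending=2, acc=0x4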